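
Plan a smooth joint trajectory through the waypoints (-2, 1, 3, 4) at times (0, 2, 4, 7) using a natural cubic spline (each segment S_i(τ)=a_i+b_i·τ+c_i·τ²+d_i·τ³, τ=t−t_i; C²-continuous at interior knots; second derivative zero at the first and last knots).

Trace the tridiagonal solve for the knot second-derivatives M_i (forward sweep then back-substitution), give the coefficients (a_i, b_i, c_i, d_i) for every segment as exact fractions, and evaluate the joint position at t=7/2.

Δ: Δ0=3/2, Δ1=1, Δ2=1/3
row 1: diag=8, rhs=-3; c'=1/4, d'=-3/8
row 2: denom=10−2·1/4=19/2; d'=(-4−2·-3/8)/(19/2)=-13/38
back: M2=-13/38
back: M1=-3/8−1/4·-13/38=-11/38
M: M0=0, M1=-11/38, M2=-13/38, M3=0
seg 0: a=-2, c=M0/2=0, d=(M1−M0)/(6·2)=-11/456, b=Δ0−h0·(2M0+M1)/6=91/57
seg 1: a=1, c=M1/2=-11/76, d=(M2−M1)/(6·2)=-1/228, b=Δ1−h1·(2M1+M2)/6=149/114
seg 2: a=3, c=M2/2=-13/76, d=(M3−M2)/(6·3)=13/684, b=Δ2−h2·(2M2+M3)/6=77/114
t_q=7/2 → seg 1, τ=3/2; S=1+149/114·τ+-11/76·τ²+-1/228·τ³=1593/608

  seg 0: a=-2 b=91/57 c=0 d=-11/456
  seg 1: a=1 b=149/114 c=-11/76 d=-1/228
  seg 2: a=3 b=77/114 c=-13/76 d=13/684
S(7/2) = 1593/608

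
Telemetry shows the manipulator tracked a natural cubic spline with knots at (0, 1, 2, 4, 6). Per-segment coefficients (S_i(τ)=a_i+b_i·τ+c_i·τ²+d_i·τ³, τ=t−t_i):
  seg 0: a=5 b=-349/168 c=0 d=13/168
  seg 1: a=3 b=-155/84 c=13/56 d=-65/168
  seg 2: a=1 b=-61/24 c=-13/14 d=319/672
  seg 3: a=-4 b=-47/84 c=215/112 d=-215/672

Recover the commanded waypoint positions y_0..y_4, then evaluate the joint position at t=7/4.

y_0=5 y_1=3 y_2=1 y_3=-4 y_4=0
S(7/4) = 5675/3584

y_0 = S_0(0) = a_0 = 5
y_1 = S_1(0) = a_1 = 3
y_2 = S_2(0) = a_2 = 1
y_3 = S_3(0) = a_3 = -4
y_4 = S_3(2) = 0
t_q=7/4 is in segment 1 (τ=3/4); S_1(τ)=5675/3584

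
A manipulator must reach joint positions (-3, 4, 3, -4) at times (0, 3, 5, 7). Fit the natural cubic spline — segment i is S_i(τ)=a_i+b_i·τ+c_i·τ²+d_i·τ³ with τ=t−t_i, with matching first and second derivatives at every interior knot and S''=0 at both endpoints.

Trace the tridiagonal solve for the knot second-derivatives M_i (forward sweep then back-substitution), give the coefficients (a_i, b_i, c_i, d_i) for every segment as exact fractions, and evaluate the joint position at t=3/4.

Δ: Δ0=7/3, Δ1=-1/2, Δ2=-7/2
row 1: diag=10, rhs=-17; c'=1/5, d'=-17/10
row 2: denom=8−2·1/5=38/5; d'=(-18−2·-17/10)/(38/5)=-73/38
back: M2=-73/38
back: M1=-17/10−1/5·-73/38=-25/19
M: M0=0, M1=-25/19, M2=-73/38, M3=0
seg 0: a=-3, c=M0/2=0, d=(M1−M0)/(6·3)=-25/342, b=Δ0−h0·(2M0+M1)/6=341/114
seg 1: a=4, c=M1/2=-25/38, d=(M2−M1)/(6·2)=-23/456, b=Δ1−h1·(2M1+M2)/6=58/57
seg 2: a=3, c=M2/2=-73/76, d=(M3−M2)/(6·2)=73/456, b=Δ2−h2·(2M2+M3)/6=-253/114
t_q=3/4 → seg 0, τ=3/4; S=-3+341/114·τ+0·τ²+-25/342·τ³=-1915/2432

  seg 0: a=-3 b=341/114 c=0 d=-25/342
  seg 1: a=4 b=58/57 c=-25/38 d=-23/456
  seg 2: a=3 b=-253/114 c=-73/76 d=73/456
S(3/4) = -1915/2432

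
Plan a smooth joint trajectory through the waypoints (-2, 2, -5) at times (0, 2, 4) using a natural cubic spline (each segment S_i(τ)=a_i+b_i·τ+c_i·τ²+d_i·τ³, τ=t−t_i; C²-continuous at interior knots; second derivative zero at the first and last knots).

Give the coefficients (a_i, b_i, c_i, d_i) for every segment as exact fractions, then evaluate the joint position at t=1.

  seg 0: a=-2 b=27/8 c=0 d=-11/32
  seg 1: a=2 b=-3/4 c=-33/16 d=11/32
S(1) = 33/32

Δ: Δ0=2, Δ1=-7/2
row 1: diag=8, rhs=-33; c'=1/4, d'=-33/8
back: M1=-33/8
M: M0=0, M1=-33/8, M2=0
seg 0: a=-2, c=M0/2=0, d=(M1−M0)/(6·2)=-11/32, b=Δ0−h0·(2M0+M1)/6=27/8
seg 1: a=2, c=M1/2=-33/16, d=(M2−M1)/(6·2)=11/32, b=Δ1−h1·(2M1+M2)/6=-3/4
t_q=1 → seg 0, τ=1; S=-2+27/8·τ+0·τ²+-11/32·τ³=33/32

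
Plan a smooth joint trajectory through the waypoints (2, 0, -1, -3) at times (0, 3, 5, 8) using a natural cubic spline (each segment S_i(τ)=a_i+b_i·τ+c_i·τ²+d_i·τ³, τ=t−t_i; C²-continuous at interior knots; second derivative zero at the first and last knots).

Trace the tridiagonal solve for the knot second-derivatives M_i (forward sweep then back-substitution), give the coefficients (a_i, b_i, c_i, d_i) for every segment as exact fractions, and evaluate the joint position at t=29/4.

  seg 0: a=2 b=-35/48 c=0 d=1/144
  seg 1: a=0 b=-13/24 c=1/16 d=-1/48
  seg 2: a=-1 b=-13/24 c=-1/16 d=1/144
S(29/4) = -2515/1024

Δ: Δ0=-2/3, Δ1=-1/2, Δ2=-2/3
row 1: diag=10, rhs=1; c'=1/5, d'=1/10
row 2: denom=10−2·1/5=48/5; d'=(-1−2·1/10)/(48/5)=-1/8
back: M2=-1/8
back: M1=1/10−1/5·-1/8=1/8
M: M0=0, M1=1/8, M2=-1/8, M3=0
seg 0: a=2, c=M0/2=0, d=(M1−M0)/(6·3)=1/144, b=Δ0−h0·(2M0+M1)/6=-35/48
seg 1: a=0, c=M1/2=1/16, d=(M2−M1)/(6·2)=-1/48, b=Δ1−h1·(2M1+M2)/6=-13/24
seg 2: a=-1, c=M2/2=-1/16, d=(M3−M2)/(6·3)=1/144, b=Δ2−h2·(2M2+M3)/6=-13/24
t_q=29/4 → seg 2, τ=9/4; S=-1+-13/24·τ+-1/16·τ²+1/144·τ³=-2515/1024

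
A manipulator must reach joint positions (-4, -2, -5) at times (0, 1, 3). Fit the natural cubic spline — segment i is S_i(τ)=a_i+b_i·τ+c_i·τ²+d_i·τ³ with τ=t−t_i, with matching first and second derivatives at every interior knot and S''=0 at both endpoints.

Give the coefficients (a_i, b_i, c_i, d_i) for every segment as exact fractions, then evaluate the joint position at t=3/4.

Δ: Δ0=2, Δ1=-3/2
row 1: diag=6, rhs=-21; c'=1/3, d'=-7/2
back: M1=-7/2
M: M0=0, M1=-7/2, M2=0
seg 0: a=-4, c=M0/2=0, d=(M1−M0)/(6·1)=-7/12, b=Δ0−h0·(2M0+M1)/6=31/12
seg 1: a=-2, c=M1/2=-7/4, d=(M2−M1)/(6·2)=7/24, b=Δ1−h1·(2M1+M2)/6=5/6
t_q=3/4 → seg 0, τ=3/4; S=-4+31/12·τ+0·τ²+-7/12·τ³=-591/256

  seg 0: a=-4 b=31/12 c=0 d=-7/12
  seg 1: a=-2 b=5/6 c=-7/4 d=7/24
S(3/4) = -591/256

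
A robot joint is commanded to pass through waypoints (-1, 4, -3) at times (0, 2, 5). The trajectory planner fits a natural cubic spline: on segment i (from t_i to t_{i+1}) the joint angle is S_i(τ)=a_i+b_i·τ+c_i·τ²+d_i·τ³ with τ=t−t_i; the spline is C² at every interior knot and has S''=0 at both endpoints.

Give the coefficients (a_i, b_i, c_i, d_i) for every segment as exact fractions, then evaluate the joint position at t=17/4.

Δ: Δ0=5/2, Δ1=-7/3
row 1: diag=10, rhs=-29; c'=3/10, d'=-29/10
back: M1=-29/10
M: M0=0, M1=-29/10, M2=0
seg 0: a=-1, c=M0/2=0, d=(M1−M0)/(6·2)=-29/120, b=Δ0−h0·(2M0+M1)/6=52/15
seg 1: a=4, c=M1/2=-29/20, d=(M2−M1)/(6·3)=29/180, b=Δ1−h1·(2M1+M2)/6=17/30
t_q=17/4 → seg 1, τ=9/4; S=4+17/30·τ+-29/20·τ²+29/180·τ³=-59/256

  seg 0: a=-1 b=52/15 c=0 d=-29/120
  seg 1: a=4 b=17/30 c=-29/20 d=29/180
S(17/4) = -59/256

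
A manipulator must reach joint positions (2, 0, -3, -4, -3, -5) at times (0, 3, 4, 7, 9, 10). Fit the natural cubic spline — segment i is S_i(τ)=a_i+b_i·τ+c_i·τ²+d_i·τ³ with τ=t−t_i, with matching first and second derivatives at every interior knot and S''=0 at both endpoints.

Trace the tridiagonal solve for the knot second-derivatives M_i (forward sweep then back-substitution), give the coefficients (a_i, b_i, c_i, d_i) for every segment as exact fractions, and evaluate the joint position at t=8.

  seg 0: a=2 b=263/774 c=0 d=-779/6966
  seg 1: a=0 b=-1037/387 c=-779/774 d=59/86
  seg 2: a=-3 b=-2039/774 c=407/387 d=-661/6966
  seg 3: a=-4 b=431/387 c=17/86 d=-781/3096
  seg 4: a=-3 b=-869/774 c=-679/516 d=679/1548
S(8) = -3035/1032

Δ: Δ0=-2/3, Δ1=-3, Δ2=-1/3, Δ3=1/2, Δ4=-2
row 1: diag=8, rhs=-14; c'=1/8, d'=-7/4
row 2: denom=8−1·1/8=63/8; d'=(16−1·-7/4)/(63/8)=142/63
row 3: denom=10−3·8/21=62/7; d'=(5−3·142/63)/(62/7)=-37/186
row 4: denom=6−2·7/31=172/31; d'=(-15−2·-37/186)/(172/31)=-679/258
back: M4=-679/258
back: M3=-37/186−7/31·-679/258=17/43
back: M2=142/63−8/21·17/43=814/387
back: M1=-7/4−1/8·814/387=-779/387
M: M0=0, M1=-779/387, M2=814/387, M3=17/43, M4=-679/258, M5=0
seg 0: a=2, c=M0/2=0, d=(M1−M0)/(6·3)=-779/6966, b=Δ0−h0·(2M0+M1)/6=263/774
seg 1: a=0, c=M1/2=-779/774, d=(M2−M1)/(6·1)=59/86, b=Δ1−h1·(2M1+M2)/6=-1037/387
seg 2: a=-3, c=M2/2=407/387, d=(M3−M2)/(6·3)=-661/6966, b=Δ2−h2·(2M2+M3)/6=-2039/774
seg 3: a=-4, c=M3/2=17/86, d=(M4−M3)/(6·2)=-781/3096, b=Δ3−h3·(2M3+M4)/6=431/387
seg 4: a=-3, c=M4/2=-679/516, d=(M5−M4)/(6·1)=679/1548, b=Δ4−h4·(2M4+M5)/6=-869/774
t_q=8 → seg 3, τ=1; S=-4+431/387·τ+17/86·τ²+-781/3096·τ³=-3035/1032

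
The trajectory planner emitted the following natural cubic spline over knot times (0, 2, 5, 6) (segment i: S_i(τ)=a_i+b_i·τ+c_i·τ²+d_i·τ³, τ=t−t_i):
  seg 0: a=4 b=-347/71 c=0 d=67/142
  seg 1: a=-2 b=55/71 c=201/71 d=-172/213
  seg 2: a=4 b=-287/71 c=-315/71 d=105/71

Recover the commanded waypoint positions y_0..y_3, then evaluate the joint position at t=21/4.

y_0=4 y_1=-2 y_2=4 y_3=-3
S(21/4) = 12429/4544

y_0 = S_0(0) = a_0 = 4
y_1 = S_1(0) = a_1 = -2
y_2 = S_2(0) = a_2 = 4
y_3 = S_2(1) = -3
t_q=21/4 is in segment 2 (τ=1/4); S_2(τ)=12429/4544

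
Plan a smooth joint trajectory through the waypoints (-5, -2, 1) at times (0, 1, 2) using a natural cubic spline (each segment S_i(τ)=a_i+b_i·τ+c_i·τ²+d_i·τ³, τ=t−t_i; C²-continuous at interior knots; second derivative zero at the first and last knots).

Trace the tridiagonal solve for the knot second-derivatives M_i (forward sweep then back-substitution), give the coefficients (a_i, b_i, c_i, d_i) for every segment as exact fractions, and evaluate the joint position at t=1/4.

  seg 0: a=-5 b=3 c=0 d=0
  seg 1: a=-2 b=3 c=0 d=0
S(1/4) = -17/4

Δ: Δ0=3, Δ1=3
row 1: diag=4, rhs=0; c'=1/4, d'=0
back: M1=0
M: M0=0, M1=0, M2=0
seg 0: a=-5, c=M0/2=0, d=(M1−M0)/(6·1)=0, b=Δ0−h0·(2M0+M1)/6=3
seg 1: a=-2, c=M1/2=0, d=(M2−M1)/(6·1)=0, b=Δ1−h1·(2M1+M2)/6=3
t_q=1/4 → seg 0, τ=1/4; S=-5+3·τ+0·τ²+0·τ³=-17/4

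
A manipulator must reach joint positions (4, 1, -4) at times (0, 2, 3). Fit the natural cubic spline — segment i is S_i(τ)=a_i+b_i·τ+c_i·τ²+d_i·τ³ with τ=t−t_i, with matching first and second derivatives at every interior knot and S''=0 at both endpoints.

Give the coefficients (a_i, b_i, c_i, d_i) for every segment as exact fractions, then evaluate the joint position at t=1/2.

  seg 0: a=4 b=-1/3 c=0 d=-7/24
  seg 1: a=1 b=-23/6 c=-7/4 d=7/12
S(1/2) = 243/64

Δ: Δ0=-3/2, Δ1=-5
row 1: diag=6, rhs=-21; c'=1/6, d'=-7/2
back: M1=-7/2
M: M0=0, M1=-7/2, M2=0
seg 0: a=4, c=M0/2=0, d=(M1−M0)/(6·2)=-7/24, b=Δ0−h0·(2M0+M1)/6=-1/3
seg 1: a=1, c=M1/2=-7/4, d=(M2−M1)/(6·1)=7/12, b=Δ1−h1·(2M1+M2)/6=-23/6
t_q=1/2 → seg 0, τ=1/2; S=4+-1/3·τ+0·τ²+-7/24·τ³=243/64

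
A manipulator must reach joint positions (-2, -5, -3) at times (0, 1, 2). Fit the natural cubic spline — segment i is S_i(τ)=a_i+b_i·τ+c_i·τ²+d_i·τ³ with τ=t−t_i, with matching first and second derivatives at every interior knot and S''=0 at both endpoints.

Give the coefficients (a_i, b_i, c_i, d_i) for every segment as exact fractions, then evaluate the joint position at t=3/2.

  seg 0: a=-2 b=-17/4 c=0 d=5/4
  seg 1: a=-5 b=-1/2 c=15/4 d=-5/4
S(3/2) = -143/32

Δ: Δ0=-3, Δ1=2
row 1: diag=4, rhs=30; c'=1/4, d'=15/2
back: M1=15/2
M: M0=0, M1=15/2, M2=0
seg 0: a=-2, c=M0/2=0, d=(M1−M0)/(6·1)=5/4, b=Δ0−h0·(2M0+M1)/6=-17/4
seg 1: a=-5, c=M1/2=15/4, d=(M2−M1)/(6·1)=-5/4, b=Δ1−h1·(2M1+M2)/6=-1/2
t_q=3/2 → seg 1, τ=1/2; S=-5+-1/2·τ+15/4·τ²+-5/4·τ³=-143/32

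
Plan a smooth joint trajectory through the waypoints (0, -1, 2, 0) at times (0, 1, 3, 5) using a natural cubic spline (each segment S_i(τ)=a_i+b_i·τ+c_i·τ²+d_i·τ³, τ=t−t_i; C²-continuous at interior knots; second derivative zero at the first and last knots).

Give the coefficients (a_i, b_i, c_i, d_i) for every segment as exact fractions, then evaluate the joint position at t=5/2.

  seg 0: a=0 b=-69/44 c=0 d=25/44
  seg 1: a=-1 b=3/22 c=75/44 d=-45/88
  seg 2: a=2 b=9/11 c=-15/11 d=5/22
S(5/2) = 925/704

Δ: Δ0=-1, Δ1=3/2, Δ2=-1
row 1: diag=6, rhs=15; c'=1/3, d'=5/2
row 2: denom=8−2·1/3=22/3; d'=(-15−2·5/2)/(22/3)=-30/11
back: M2=-30/11
back: M1=5/2−1/3·-30/11=75/22
M: M0=0, M1=75/22, M2=-30/11, M3=0
seg 0: a=0, c=M0/2=0, d=(M1−M0)/(6·1)=25/44, b=Δ0−h0·(2M0+M1)/6=-69/44
seg 1: a=-1, c=M1/2=75/44, d=(M2−M1)/(6·2)=-45/88, b=Δ1−h1·(2M1+M2)/6=3/22
seg 2: a=2, c=M2/2=-15/11, d=(M3−M2)/(6·2)=5/22, b=Δ2−h2·(2M2+M3)/6=9/11
t_q=5/2 → seg 1, τ=3/2; S=-1+3/22·τ+75/44·τ²+-45/88·τ³=925/704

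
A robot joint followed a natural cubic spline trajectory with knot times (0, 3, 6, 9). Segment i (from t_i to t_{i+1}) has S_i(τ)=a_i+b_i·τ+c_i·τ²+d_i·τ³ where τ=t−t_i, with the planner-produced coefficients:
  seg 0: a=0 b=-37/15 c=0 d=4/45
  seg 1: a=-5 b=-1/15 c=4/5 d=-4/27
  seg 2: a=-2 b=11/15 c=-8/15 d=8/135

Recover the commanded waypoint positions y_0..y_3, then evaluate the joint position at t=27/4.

y_0 = S_0(0) = a_0 = 0
y_1 = S_1(0) = a_1 = -5
y_2 = S_2(0) = a_2 = -2
y_3 = S_2(3) = -3
t_q=27/4 is in segment 2 (τ=3/4); S_2(τ)=-69/40

y_0=0 y_1=-5 y_2=-2 y_3=-3
S(27/4) = -69/40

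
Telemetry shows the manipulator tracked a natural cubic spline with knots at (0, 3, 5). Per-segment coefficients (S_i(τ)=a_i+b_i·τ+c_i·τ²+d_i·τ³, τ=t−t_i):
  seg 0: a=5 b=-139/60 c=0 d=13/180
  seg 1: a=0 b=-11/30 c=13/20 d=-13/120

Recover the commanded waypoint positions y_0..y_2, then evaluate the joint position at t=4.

y_0 = S_0(0) = a_0 = 5
y_1 = S_1(0) = a_1 = 0
y_2 = S_1(2) = 1
t_q=4 is in segment 1 (τ=1); S_1(τ)=7/40

y_0=5 y_1=0 y_2=1
S(4) = 7/40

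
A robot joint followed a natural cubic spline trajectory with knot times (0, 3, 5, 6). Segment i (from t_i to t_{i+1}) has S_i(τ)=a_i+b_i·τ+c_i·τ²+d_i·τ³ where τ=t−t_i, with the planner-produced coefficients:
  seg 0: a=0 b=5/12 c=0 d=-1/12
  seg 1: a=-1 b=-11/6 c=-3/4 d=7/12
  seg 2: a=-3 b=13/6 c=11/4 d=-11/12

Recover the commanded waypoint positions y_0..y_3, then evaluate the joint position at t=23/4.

y_0 = S_0(0) = a_0 = 0
y_1 = S_1(0) = a_1 = -1
y_2 = S_2(0) = a_2 = -3
y_3 = S_2(1) = 1
t_q=23/4 is in segment 2 (τ=3/4); S_2(τ)=-55/256

y_0=0 y_1=-1 y_2=-3 y_3=1
S(23/4) = -55/256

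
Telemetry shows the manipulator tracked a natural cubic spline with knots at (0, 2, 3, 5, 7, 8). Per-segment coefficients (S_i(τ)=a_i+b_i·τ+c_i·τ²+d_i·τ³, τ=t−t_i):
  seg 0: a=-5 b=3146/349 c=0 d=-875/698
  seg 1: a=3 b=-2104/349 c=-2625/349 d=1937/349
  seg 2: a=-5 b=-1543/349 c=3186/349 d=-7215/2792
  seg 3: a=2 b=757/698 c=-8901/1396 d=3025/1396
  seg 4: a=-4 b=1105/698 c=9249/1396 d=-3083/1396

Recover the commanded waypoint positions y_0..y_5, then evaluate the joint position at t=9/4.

y_0=-5 y_1=3 y_2=-5 y_3=2 y_4=-4 y_5=2
S(9/4) = 24781/22336

y_0 = S_0(0) = a_0 = -5
y_1 = S_1(0) = a_1 = 3
y_2 = S_2(0) = a_2 = -5
y_3 = S_3(0) = a_3 = 2
y_4 = S_4(0) = a_4 = -4
y_5 = S_4(1) = 2
t_q=9/4 is in segment 1 (τ=1/4); S_1(τ)=24781/22336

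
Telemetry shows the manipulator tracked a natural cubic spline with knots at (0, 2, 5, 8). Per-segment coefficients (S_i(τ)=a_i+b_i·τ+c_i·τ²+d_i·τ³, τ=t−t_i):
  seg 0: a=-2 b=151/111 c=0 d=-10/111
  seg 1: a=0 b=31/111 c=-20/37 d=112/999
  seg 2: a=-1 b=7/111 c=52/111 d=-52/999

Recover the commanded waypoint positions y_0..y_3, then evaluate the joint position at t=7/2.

y_0 = S_0(0) = a_0 = -2
y_1 = S_1(0) = a_1 = 0
y_2 = S_2(0) = a_2 = -1
y_3 = S_2(3) = 2
t_q=7/2 is in segment 1 (τ=3/2); S_1(τ)=-31/74

y_0=-2 y_1=0 y_2=-1 y_3=2
S(7/2) = -31/74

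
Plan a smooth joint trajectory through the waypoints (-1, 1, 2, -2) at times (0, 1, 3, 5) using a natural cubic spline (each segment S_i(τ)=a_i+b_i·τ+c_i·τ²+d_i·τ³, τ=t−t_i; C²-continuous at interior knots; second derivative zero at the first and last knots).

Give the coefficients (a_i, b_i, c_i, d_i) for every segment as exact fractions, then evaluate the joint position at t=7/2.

  seg 0: a=-1 b=95/44 c=0 d=-7/44
  seg 1: a=1 b=37/22 c=-21/44 d=-5/88
  seg 2: a=2 b=-10/11 c=-9/11 d=3/22
S(7/2) = 239/176

Δ: Δ0=2, Δ1=1/2, Δ2=-2
row 1: diag=6, rhs=-9; c'=1/3, d'=-3/2
row 2: denom=8−2·1/3=22/3; d'=(-15−2·-3/2)/(22/3)=-18/11
back: M2=-18/11
back: M1=-3/2−1/3·-18/11=-21/22
M: M0=0, M1=-21/22, M2=-18/11, M3=0
seg 0: a=-1, c=M0/2=0, d=(M1−M0)/(6·1)=-7/44, b=Δ0−h0·(2M0+M1)/6=95/44
seg 1: a=1, c=M1/2=-21/44, d=(M2−M1)/(6·2)=-5/88, b=Δ1−h1·(2M1+M2)/6=37/22
seg 2: a=2, c=M2/2=-9/11, d=(M3−M2)/(6·2)=3/22, b=Δ2−h2·(2M2+M3)/6=-10/11
t_q=7/2 → seg 2, τ=1/2; S=2+-10/11·τ+-9/11·τ²+3/22·τ³=239/176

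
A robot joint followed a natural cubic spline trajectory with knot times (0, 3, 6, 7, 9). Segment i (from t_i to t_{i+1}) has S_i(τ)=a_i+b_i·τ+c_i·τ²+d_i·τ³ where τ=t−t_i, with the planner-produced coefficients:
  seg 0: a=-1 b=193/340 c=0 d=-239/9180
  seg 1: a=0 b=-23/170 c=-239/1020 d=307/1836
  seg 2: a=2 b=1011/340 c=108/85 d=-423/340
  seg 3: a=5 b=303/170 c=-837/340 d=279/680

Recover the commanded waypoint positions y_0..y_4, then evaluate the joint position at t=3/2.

y_0=-1 y_1=0 y_2=2 y_3=5 y_4=2
S(3/2) = -643/2720

y_0 = S_0(0) = a_0 = -1
y_1 = S_1(0) = a_1 = 0
y_2 = S_2(0) = a_2 = 2
y_3 = S_3(0) = a_3 = 5
y_4 = S_3(2) = 2
t_q=3/2 is in segment 0 (τ=3/2); S_0(τ)=-643/2720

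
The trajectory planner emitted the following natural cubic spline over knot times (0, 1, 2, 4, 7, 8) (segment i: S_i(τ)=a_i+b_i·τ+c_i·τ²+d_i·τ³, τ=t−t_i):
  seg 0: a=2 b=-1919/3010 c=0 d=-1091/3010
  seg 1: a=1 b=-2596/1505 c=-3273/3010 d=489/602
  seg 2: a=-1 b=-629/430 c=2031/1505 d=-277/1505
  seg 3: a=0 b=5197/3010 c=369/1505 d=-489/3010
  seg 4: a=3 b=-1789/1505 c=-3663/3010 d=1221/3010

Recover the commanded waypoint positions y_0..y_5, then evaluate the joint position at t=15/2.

y_0 = S_0(0) = a_0 = 2
y_1 = S_1(0) = a_1 = 1
y_2 = S_2(0) = a_2 = -1
y_3 = S_3(0) = a_3 = 0
y_4 = S_4(0) = a_4 = 3
y_5 = S_4(1) = 1
t_q=15/2 is in segment 4 (τ=1/2); S_4(τ)=51823/24080

y_0=2 y_1=1 y_2=-1 y_3=0 y_4=3 y_5=1
S(15/2) = 51823/24080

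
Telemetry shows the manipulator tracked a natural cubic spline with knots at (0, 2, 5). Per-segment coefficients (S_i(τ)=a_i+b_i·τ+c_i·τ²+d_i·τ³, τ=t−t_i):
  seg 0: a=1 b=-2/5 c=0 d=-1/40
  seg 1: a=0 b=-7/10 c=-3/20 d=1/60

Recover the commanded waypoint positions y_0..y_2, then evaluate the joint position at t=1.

y_0 = S_0(0) = a_0 = 1
y_1 = S_1(0) = a_1 = 0
y_2 = S_1(3) = -3
t_q=1 is in segment 0 (τ=1); S_0(τ)=23/40

y_0=1 y_1=0 y_2=-3
S(1) = 23/40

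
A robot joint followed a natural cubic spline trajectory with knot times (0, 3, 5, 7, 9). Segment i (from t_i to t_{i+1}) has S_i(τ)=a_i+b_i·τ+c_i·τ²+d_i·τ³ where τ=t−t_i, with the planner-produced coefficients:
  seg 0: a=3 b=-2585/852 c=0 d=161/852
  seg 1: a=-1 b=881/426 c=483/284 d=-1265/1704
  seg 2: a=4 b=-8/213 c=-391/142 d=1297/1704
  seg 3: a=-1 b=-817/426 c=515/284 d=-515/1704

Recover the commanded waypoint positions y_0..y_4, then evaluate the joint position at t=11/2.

y_0 = S_0(0) = a_0 = 3
y_1 = S_1(0) = a_1 = -1
y_2 = S_2(0) = a_2 = 4
y_3 = S_3(0) = a_3 = -1
y_4 = S_3(2) = 0
t_q=11/2 is in segment 2 (τ=1/2); S_2(τ)=15395/4544

y_0=3 y_1=-1 y_2=4 y_3=-1 y_4=0
S(11/2) = 15395/4544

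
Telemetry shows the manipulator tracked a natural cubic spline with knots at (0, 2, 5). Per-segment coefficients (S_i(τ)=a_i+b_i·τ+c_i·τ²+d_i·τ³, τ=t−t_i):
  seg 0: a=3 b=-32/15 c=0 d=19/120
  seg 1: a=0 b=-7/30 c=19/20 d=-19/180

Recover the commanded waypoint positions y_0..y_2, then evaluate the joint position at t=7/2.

y_0 = S_0(0) = a_0 = 3
y_1 = S_1(0) = a_1 = 0
y_2 = S_1(3) = 5
t_q=7/2 is in segment 1 (τ=3/2); S_1(τ)=229/160

y_0=3 y_1=0 y_2=5
S(7/2) = 229/160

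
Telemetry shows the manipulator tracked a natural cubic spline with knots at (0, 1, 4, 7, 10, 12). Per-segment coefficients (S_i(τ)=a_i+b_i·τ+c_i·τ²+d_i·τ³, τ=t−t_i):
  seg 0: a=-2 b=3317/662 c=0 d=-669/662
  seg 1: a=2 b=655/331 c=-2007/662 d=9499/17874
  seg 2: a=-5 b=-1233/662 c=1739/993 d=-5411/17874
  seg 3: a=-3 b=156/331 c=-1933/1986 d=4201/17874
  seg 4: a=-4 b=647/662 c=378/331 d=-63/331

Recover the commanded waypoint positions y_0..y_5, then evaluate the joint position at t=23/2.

y_0=-2 y_1=2 y_2=-5 y_3=-3 y_4=-4 y_5=1
S(23/2) = -1607/2648

y_0 = S_0(0) = a_0 = -2
y_1 = S_1(0) = a_1 = 2
y_2 = S_2(0) = a_2 = -5
y_3 = S_3(0) = a_3 = -3
y_4 = S_4(0) = a_4 = -4
y_5 = S_4(2) = 1
t_q=23/2 is in segment 4 (τ=3/2); S_4(τ)=-1607/2648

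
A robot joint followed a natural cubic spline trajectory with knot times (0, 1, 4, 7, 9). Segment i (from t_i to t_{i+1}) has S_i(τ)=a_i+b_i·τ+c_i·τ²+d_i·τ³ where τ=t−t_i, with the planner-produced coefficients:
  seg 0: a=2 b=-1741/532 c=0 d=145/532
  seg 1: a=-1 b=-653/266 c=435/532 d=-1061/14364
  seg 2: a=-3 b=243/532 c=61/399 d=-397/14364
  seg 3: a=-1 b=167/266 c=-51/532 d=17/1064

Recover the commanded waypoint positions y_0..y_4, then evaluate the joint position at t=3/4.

y_0=2 y_1=-1 y_2=-3 y_3=-1 y_4=0
S(3/4) = -1651/4864

y_0 = S_0(0) = a_0 = 2
y_1 = S_1(0) = a_1 = -1
y_2 = S_2(0) = a_2 = -3
y_3 = S_3(0) = a_3 = -1
y_4 = S_3(2) = 0
t_q=3/4 is in segment 0 (τ=3/4); S_0(τ)=-1651/4864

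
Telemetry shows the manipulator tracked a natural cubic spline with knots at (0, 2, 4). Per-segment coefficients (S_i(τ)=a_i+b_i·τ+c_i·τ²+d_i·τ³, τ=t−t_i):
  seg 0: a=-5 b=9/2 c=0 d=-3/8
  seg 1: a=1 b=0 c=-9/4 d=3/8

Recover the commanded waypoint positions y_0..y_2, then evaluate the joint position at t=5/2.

y_0 = S_0(0) = a_0 = -5
y_1 = S_1(0) = a_1 = 1
y_2 = S_1(2) = -5
t_q=5/2 is in segment 1 (τ=1/2); S_1(τ)=31/64

y_0=-5 y_1=1 y_2=-5
S(5/2) = 31/64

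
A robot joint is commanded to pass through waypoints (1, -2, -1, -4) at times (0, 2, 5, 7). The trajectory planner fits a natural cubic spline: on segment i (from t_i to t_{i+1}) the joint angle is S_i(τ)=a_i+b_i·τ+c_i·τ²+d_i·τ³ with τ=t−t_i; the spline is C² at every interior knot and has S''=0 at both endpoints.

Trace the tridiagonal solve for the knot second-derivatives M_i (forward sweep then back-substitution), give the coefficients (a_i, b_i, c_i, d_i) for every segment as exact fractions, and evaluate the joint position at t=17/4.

Δ: Δ0=-3/2, Δ1=1/3, Δ2=-3/2
row 1: diag=10, rhs=11; c'=3/10, d'=11/10
row 2: denom=10−3·3/10=91/10; d'=(-11−3·11/10)/(91/10)=-11/7
back: M2=-11/7
back: M1=11/10−3/10·-11/7=11/7
M: M0=0, M1=11/7, M2=-11/7, M3=0
seg 0: a=1, c=M0/2=0, d=(M1−M0)/(6·2)=11/84, b=Δ0−h0·(2M0+M1)/6=-85/42
seg 1: a=-2, c=M1/2=11/14, d=(M2−M1)/(6·3)=-11/63, b=Δ1−h1·(2M1+M2)/6=-19/42
seg 2: a=-1, c=M2/2=-11/14, d=(M3−M2)/(6·2)=11/84, b=Δ2−h2·(2M2+M3)/6=-19/42
t_q=17/4 → seg 1, τ=9/4; S=-2+-19/42·τ+11/14·τ²+-11/63·τ³=-461/448

  seg 0: a=1 b=-85/42 c=0 d=11/84
  seg 1: a=-2 b=-19/42 c=11/14 d=-11/63
  seg 2: a=-1 b=-19/42 c=-11/14 d=11/84
S(17/4) = -461/448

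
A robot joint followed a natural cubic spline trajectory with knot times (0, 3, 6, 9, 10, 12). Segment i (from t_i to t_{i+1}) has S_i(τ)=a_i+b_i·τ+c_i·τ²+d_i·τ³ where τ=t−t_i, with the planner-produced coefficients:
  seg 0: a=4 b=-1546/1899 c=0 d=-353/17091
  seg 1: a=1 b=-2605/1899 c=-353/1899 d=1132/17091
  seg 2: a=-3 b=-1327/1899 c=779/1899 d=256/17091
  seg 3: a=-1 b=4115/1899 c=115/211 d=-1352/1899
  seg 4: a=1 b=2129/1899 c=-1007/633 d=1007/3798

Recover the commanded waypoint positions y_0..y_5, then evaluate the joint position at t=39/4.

y_0 = S_0(0) = a_0 = 4
y_1 = S_1(0) = a_1 = 1
y_2 = S_2(0) = a_2 = -3
y_3 = S_3(0) = a_3 = -1
y_4 = S_4(0) = a_4 = 1
y_5 = S_4(2) = -1
t_q=39/4 is in segment 3 (τ=3/4); S_3(τ)=6395/10128

y_0=4 y_1=1 y_2=-3 y_3=-1 y_4=1 y_5=-1
S(39/4) = 6395/10128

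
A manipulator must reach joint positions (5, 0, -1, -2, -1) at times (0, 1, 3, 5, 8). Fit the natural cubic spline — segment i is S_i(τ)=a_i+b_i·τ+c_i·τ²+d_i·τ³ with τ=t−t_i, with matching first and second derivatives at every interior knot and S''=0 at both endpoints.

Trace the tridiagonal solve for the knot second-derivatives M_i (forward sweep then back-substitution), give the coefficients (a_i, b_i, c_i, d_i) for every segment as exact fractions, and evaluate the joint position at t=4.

Δ: Δ0=-5, Δ1=-1/2, Δ2=-1/2, Δ3=1/3
row 1: diag=6, rhs=27; c'=1/3, d'=9/2
row 2: denom=8−2·1/3=22/3; d'=(0−2·9/2)/(22/3)=-27/22
row 3: denom=10−2·3/11=104/11; d'=(5−2·-27/22)/(104/11)=41/52
back: M3=41/52
back: M2=-27/22−3/11·41/52=-75/52
back: M1=9/2−1/3·-75/52=259/52
M: M0=0, M1=259/52, M2=-75/52, M3=41/52, M4=0
seg 0: a=5, c=M0/2=0, d=(M1−M0)/(6·1)=259/312, b=Δ0−h0·(2M0+M1)/6=-1819/312
seg 1: a=0, c=M1/2=259/104, d=(M2−M1)/(6·2)=-167/312, b=Δ1−h1·(2M1+M2)/6=-521/156
seg 2: a=-1, c=M2/2=-75/104, d=(M3−M2)/(6·2)=29/156, b=Δ2−h2·(2M2+M3)/6=31/156
seg 3: a=-2, c=M3/2=41/104, d=(M4−M3)/(6·3)=-41/936, b=Δ3−h3·(2M3+M4)/6=-71/156
t_q=4 → seg 2, τ=1; S=-1+31/156·τ+-75/104·τ²+29/156·τ³=-139/104

  seg 0: a=5 b=-1819/312 c=0 d=259/312
  seg 1: a=0 b=-521/156 c=259/104 d=-167/312
  seg 2: a=-1 b=31/156 c=-75/104 d=29/156
  seg 3: a=-2 b=-71/156 c=41/104 d=-41/936
S(4) = -139/104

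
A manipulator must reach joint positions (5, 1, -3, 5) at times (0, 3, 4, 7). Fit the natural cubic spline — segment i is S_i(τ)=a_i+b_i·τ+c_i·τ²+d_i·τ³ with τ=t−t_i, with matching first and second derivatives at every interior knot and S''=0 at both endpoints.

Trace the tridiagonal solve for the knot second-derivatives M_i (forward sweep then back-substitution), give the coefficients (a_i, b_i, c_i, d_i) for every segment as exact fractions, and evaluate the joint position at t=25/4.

  seg 0: a=5 b=0 c=0 d=-4/27
  seg 1: a=1 b=-4 c=-4/3 d=4/3
  seg 2: a=-3 b=-8/3 c=8/3 d=-8/27
S(25/4) = 9/8

Δ: Δ0=-4/3, Δ1=-4, Δ2=8/3
row 1: diag=8, rhs=-16; c'=1/8, d'=-2
row 2: denom=8−1·1/8=63/8; d'=(40−1·-2)/(63/8)=16/3
back: M2=16/3
back: M1=-2−1/8·16/3=-8/3
M: M0=0, M1=-8/3, M2=16/3, M3=0
seg 0: a=5, c=M0/2=0, d=(M1−M0)/(6·3)=-4/27, b=Δ0−h0·(2M0+M1)/6=0
seg 1: a=1, c=M1/2=-4/3, d=(M2−M1)/(6·1)=4/3, b=Δ1−h1·(2M1+M2)/6=-4
seg 2: a=-3, c=M2/2=8/3, d=(M3−M2)/(6·3)=-8/27, b=Δ2−h2·(2M2+M3)/6=-8/3
t_q=25/4 → seg 2, τ=9/4; S=-3+-8/3·τ+8/3·τ²+-8/27·τ³=9/8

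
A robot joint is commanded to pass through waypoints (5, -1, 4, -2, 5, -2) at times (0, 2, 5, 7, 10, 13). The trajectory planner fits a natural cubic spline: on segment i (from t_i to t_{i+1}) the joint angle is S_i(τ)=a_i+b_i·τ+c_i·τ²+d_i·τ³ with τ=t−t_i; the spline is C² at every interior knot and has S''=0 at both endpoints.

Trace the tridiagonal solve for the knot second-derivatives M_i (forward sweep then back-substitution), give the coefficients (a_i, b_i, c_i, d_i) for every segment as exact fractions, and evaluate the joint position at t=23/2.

  seg 0: a=5 b=-14273/3207 c=0 d=1163/3207
  seg 1: a=-1 b=-317/3207 c=2326/1069 d=-15272/28863
  seg 2: a=4 b=-4265/3207 c=-8294/3207 d=936/1069
  seg 3: a=-2 b=-3745/3207 c=8554/3207 d=-14434/28863
  seg 4: a=5 b=4277/3207 c=-1960/1069 d=1960/9621
S(23/2) = 7617/2138

Δ: Δ0=-3, Δ1=5/3, Δ2=-3, Δ3=7/3, Δ4=-7/3
row 1: diag=10, rhs=28; c'=3/10, d'=14/5
row 2: denom=10−3·3/10=91/10; d'=(-28−3·14/5)/(91/10)=-4
row 3: denom=10−2·20/91=870/91; d'=(32−2·-4)/(870/91)=364/87
row 4: denom=12−3·91/290=3207/290; d'=(-28−3·364/87)/(3207/290)=-3920/1069
back: M4=-3920/1069
back: M3=364/87−91/290·-3920/1069=17108/3207
back: M2=-4−20/91·17108/3207=-16588/3207
back: M1=14/5−3/10·-16588/3207=4652/1069
M: M0=0, M1=4652/1069, M2=-16588/3207, M3=17108/3207, M4=-3920/1069, M5=0
seg 0: a=5, c=M0/2=0, d=(M1−M0)/(6·2)=1163/3207, b=Δ0−h0·(2M0+M1)/6=-14273/3207
seg 1: a=-1, c=M1/2=2326/1069, d=(M2−M1)/(6·3)=-15272/28863, b=Δ1−h1·(2M1+M2)/6=-317/3207
seg 2: a=4, c=M2/2=-8294/3207, d=(M3−M2)/(6·2)=936/1069, b=Δ2−h2·(2M2+M3)/6=-4265/3207
seg 3: a=-2, c=M3/2=8554/3207, d=(M4−M3)/(6·3)=-14434/28863, b=Δ3−h3·(2M3+M4)/6=-3745/3207
seg 4: a=5, c=M4/2=-1960/1069, d=(M5−M4)/(6·3)=1960/9621, b=Δ4−h4·(2M4+M5)/6=4277/3207
t_q=23/2 → seg 4, τ=3/2; S=5+4277/3207·τ+-1960/1069·τ²+1960/9621·τ³=7617/2138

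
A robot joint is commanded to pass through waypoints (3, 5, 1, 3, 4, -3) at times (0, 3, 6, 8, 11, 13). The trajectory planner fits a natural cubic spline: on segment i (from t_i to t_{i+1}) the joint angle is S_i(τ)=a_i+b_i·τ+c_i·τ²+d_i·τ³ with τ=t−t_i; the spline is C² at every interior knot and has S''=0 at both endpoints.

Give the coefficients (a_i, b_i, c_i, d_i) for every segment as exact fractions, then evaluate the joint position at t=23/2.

Δ: Δ0=2/3, Δ1=-4/3, Δ2=1, Δ3=1/3, Δ4=-7/2
row 1: diag=12, rhs=-12; c'=1/4, d'=-1
row 2: denom=10−3·1/4=37/4; d'=(14−3·-1)/(37/4)=68/37
row 3: denom=10−2·8/37=354/37; d'=(-4−2·68/37)/(354/37)=-142/177
row 4: denom=10−3·37/118=1069/118; d'=(-23−3·-142/177)/(1069/118)=-2430/1069
back: M4=-2430/1069
back: M3=-142/177−37/118·-2430/1069=-287/3207
back: M2=68/37−8/37·-287/3207=5956/3207
back: M1=-1−1/4·5956/3207=-4696/3207
M: M0=0, M1=-4696/3207, M2=5956/3207, M3=-287/3207, M4=-2430/1069, M5=0
seg 0: a=3, c=M0/2=0, d=(M1−M0)/(6·3)=-2348/28863, b=Δ0−h0·(2M0+M1)/6=4486/3207
seg 1: a=5, c=M1/2=-2348/3207, d=(M2−M1)/(6·3)=5326/28863, b=Δ1−h1·(2M1+M2)/6=-2558/3207
seg 2: a=1, c=M2/2=2978/3207, d=(M3−M2)/(6·2)=-2081/12828, b=Δ2−h2·(2M2+M3)/6=-668/3207
seg 3: a=3, c=M3/2=-287/6414, d=(M4−M3)/(6·3)=-7003/57726, b=Δ3−h3·(2M3+M4)/6=1667/1069
seg 4: a=4, c=M4/2=-1215/1069, d=(M5−M4)/(6·2)=405/2138, b=Δ4−h4·(2M4+M5)/6=-4243/2138
t_q=23/2 → seg 4, τ=1/2; S=4+-4243/2138·τ+-1215/1069·τ²+405/2138·τ³=46989/17104

  seg 0: a=3 b=4486/3207 c=0 d=-2348/28863
  seg 1: a=5 b=-2558/3207 c=-2348/3207 d=5326/28863
  seg 2: a=1 b=-668/3207 c=2978/3207 d=-2081/12828
  seg 3: a=3 b=1667/1069 c=-287/6414 d=-7003/57726
  seg 4: a=4 b=-4243/2138 c=-1215/1069 d=405/2138
S(23/2) = 46989/17104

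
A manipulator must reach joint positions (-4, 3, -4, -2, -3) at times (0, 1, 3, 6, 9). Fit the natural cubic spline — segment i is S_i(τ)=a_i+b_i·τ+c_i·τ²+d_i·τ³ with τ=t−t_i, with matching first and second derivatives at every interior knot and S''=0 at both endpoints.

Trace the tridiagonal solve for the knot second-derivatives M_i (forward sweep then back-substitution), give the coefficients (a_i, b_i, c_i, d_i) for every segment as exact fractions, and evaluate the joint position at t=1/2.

  seg 0: a=-4 b=11195/1236 c=0 d=-2543/1236
  seg 1: a=3 b=1783/618 c=-2543/412 d=3683/2472
  seg 2: a=-4 b=-1213/309 c=285/103 d=-382/927
  seg 3: a=-2 b=479/309 c=-97/103 d=97/927
S(1/2) = 895/3296

Δ: Δ0=7, Δ1=-7/2, Δ2=2/3, Δ3=-1/3
row 1: diag=6, rhs=-63; c'=1/3, d'=-21/2
row 2: denom=10−2·1/3=28/3; d'=(25−2·-21/2)/(28/3)=69/14
row 3: denom=12−3·9/28=309/28; d'=(-6−3·69/14)/(309/28)=-194/103
back: M3=-194/103
back: M2=69/14−9/28·-194/103=570/103
back: M1=-21/2−1/3·570/103=-2543/206
M: M0=0, M1=-2543/206, M2=570/103, M3=-194/103, M4=0
seg 0: a=-4, c=M0/2=0, d=(M1−M0)/(6·1)=-2543/1236, b=Δ0−h0·(2M0+M1)/6=11195/1236
seg 1: a=3, c=M1/2=-2543/412, d=(M2−M1)/(6·2)=3683/2472, b=Δ1−h1·(2M1+M2)/6=1783/618
seg 2: a=-4, c=M2/2=285/103, d=(M3−M2)/(6·3)=-382/927, b=Δ2−h2·(2M2+M3)/6=-1213/309
seg 3: a=-2, c=M3/2=-97/103, d=(M4−M3)/(6·3)=97/927, b=Δ3−h3·(2M3+M4)/6=479/309
t_q=1/2 → seg 0, τ=1/2; S=-4+11195/1236·τ+0·τ²+-2543/1236·τ³=895/3296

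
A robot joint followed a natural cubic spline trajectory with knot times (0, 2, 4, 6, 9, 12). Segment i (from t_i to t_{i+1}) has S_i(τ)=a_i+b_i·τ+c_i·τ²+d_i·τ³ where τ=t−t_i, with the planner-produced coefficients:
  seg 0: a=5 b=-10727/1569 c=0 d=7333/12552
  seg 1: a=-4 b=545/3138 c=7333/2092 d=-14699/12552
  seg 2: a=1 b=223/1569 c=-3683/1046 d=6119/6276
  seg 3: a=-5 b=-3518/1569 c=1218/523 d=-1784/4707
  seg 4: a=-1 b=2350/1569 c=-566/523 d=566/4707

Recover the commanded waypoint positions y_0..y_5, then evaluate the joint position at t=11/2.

y_0 = S_0(0) = a_0 = 5
y_1 = S_1(0) = a_1 = -4
y_2 = S_2(0) = a_2 = 1
y_3 = S_3(0) = a_3 = -5
y_4 = S_4(0) = a_4 = -1
y_5 = S_4(3) = -3
t_q=11/2 is in segment 2 (τ=3/2); S_2(τ)=-57213/16736

y_0=5 y_1=-4 y_2=1 y_3=-5 y_4=-1 y_5=-3
S(11/2) = -57213/16736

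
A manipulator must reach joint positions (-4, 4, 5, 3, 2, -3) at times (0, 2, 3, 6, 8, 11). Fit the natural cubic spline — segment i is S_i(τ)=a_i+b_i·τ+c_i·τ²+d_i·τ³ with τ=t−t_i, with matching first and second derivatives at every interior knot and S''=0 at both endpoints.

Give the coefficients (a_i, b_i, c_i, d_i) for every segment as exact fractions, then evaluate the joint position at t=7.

  seg 0: a=-4 b=4903/993 c=0 d=-931/3972
  seg 1: a=4 b=2110/993 c=-931/662 d=559/1986
  seg 2: a=5 b=311/1986 c=-186/331 d=571/5958
  seg 3: a=3 b=-623/993 c=199/662 d=-941/7944
  seg 4: a=2 b=-1681/1986 c=-543/1324 d=181/3972
S(7) = 6765/2648

Δ: Δ0=4, Δ1=1, Δ2=-2/3, Δ3=-1/2, Δ4=-5/3
row 1: diag=6, rhs=-18; c'=1/6, d'=-3
row 2: denom=8−1·1/6=47/6; d'=(-10−1·-3)/(47/6)=-42/47
row 3: denom=10−3·18/47=416/47; d'=(1−3·-42/47)/(416/47)=173/416
row 4: denom=10−2·47/208=993/104; d'=(-7−2·173/416)/(993/104)=-543/662
back: M4=-543/662
back: M3=173/416−47/208·-543/662=199/331
back: M2=-42/47−18/47·199/331=-372/331
back: M1=-3−1/6·-372/331=-931/331
M: M0=0, M1=-931/331, M2=-372/331, M3=199/331, M4=-543/662, M5=0
seg 0: a=-4, c=M0/2=0, d=(M1−M0)/(6·2)=-931/3972, b=Δ0−h0·(2M0+M1)/6=4903/993
seg 1: a=4, c=M1/2=-931/662, d=(M2−M1)/(6·1)=559/1986, b=Δ1−h1·(2M1+M2)/6=2110/993
seg 2: a=5, c=M2/2=-186/331, d=(M3−M2)/(6·3)=571/5958, b=Δ2−h2·(2M2+M3)/6=311/1986
seg 3: a=3, c=M3/2=199/662, d=(M4−M3)/(6·2)=-941/7944, b=Δ3−h3·(2M3+M4)/6=-623/993
seg 4: a=2, c=M4/2=-543/1324, d=(M5−M4)/(6·3)=181/3972, b=Δ4−h4·(2M4+M5)/6=-1681/1986
t_q=7 → seg 3, τ=1; S=3+-623/993·τ+199/662·τ²+-941/7944·τ³=6765/2648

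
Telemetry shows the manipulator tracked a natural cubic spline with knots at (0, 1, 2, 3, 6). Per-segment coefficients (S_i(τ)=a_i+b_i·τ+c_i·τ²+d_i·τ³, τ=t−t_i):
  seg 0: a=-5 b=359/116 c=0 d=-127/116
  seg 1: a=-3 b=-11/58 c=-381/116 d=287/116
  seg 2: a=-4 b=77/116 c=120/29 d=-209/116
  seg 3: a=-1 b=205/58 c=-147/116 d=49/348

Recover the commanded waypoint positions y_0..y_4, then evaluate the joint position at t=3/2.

y_0=-5 y_1=-3 y_2=-4 y_3=-1 y_4=2
S(3/2) = -3347/928

y_0 = S_0(0) = a_0 = -5
y_1 = S_1(0) = a_1 = -3
y_2 = S_2(0) = a_2 = -4
y_3 = S_3(0) = a_3 = -1
y_4 = S_3(3) = 2
t_q=3/2 is in segment 1 (τ=1/2); S_1(τ)=-3347/928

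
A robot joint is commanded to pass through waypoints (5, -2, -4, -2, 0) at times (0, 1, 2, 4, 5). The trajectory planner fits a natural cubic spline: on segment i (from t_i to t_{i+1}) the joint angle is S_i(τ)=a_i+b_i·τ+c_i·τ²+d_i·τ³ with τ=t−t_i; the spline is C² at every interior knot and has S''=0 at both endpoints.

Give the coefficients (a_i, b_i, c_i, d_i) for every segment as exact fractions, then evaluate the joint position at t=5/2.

  seg 0: a=5 b=-499/61 c=0 d=72/61
  seg 1: a=-2 b=-283/61 c=216/61 d=-55/61
  seg 2: a=-4 b=-16/61 c=51/61 d=-25/244
  seg 3: a=-2 b=113/61 c=27/122 d=-9/122
S(5/2) = -7681/1952

Δ: Δ0=-7, Δ1=-2, Δ2=1, Δ3=2
row 1: diag=4, rhs=30; c'=1/4, d'=15/2
row 2: denom=6−1·1/4=23/4; d'=(18−1·15/2)/(23/4)=42/23
row 3: denom=6−2·8/23=122/23; d'=(6−2·42/23)/(122/23)=27/61
back: M3=27/61
back: M2=42/23−8/23·27/61=102/61
back: M1=15/2−1/4·102/61=432/61
M: M0=0, M1=432/61, M2=102/61, M3=27/61, M4=0
seg 0: a=5, c=M0/2=0, d=(M1−M0)/(6·1)=72/61, b=Δ0−h0·(2M0+M1)/6=-499/61
seg 1: a=-2, c=M1/2=216/61, d=(M2−M1)/(6·1)=-55/61, b=Δ1−h1·(2M1+M2)/6=-283/61
seg 2: a=-4, c=M2/2=51/61, d=(M3−M2)/(6·2)=-25/244, b=Δ2−h2·(2M2+M3)/6=-16/61
seg 3: a=-2, c=M3/2=27/122, d=(M4−M3)/(6·1)=-9/122, b=Δ3−h3·(2M3+M4)/6=113/61
t_q=5/2 → seg 2, τ=1/2; S=-4+-16/61·τ+51/61·τ²+-25/244·τ³=-7681/1952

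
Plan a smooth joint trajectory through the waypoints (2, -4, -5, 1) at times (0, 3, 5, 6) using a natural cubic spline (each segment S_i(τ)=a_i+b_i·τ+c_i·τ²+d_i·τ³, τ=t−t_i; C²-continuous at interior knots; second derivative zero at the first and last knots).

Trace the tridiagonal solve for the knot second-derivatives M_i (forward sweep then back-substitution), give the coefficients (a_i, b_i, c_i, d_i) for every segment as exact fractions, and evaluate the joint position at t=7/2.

  seg 0: a=2 b=-25/14 c=0 d=-1/42
  seg 1: a=-4 b=-17/7 c=-3/14 d=33/56
  seg 2: a=-5 b=53/14 c=93/28 d=-31/28
S(7/2) = -2327/448

Δ: Δ0=-2, Δ1=-1/2, Δ2=6
row 1: diag=10, rhs=9; c'=1/5, d'=9/10
row 2: denom=6−2·1/5=28/5; d'=(39−2·9/10)/(28/5)=93/14
back: M2=93/14
back: M1=9/10−1/5·93/14=-3/7
M: M0=0, M1=-3/7, M2=93/14, M3=0
seg 0: a=2, c=M0/2=0, d=(M1−M0)/(6·3)=-1/42, b=Δ0−h0·(2M0+M1)/6=-25/14
seg 1: a=-4, c=M1/2=-3/14, d=(M2−M1)/(6·2)=33/56, b=Δ1−h1·(2M1+M2)/6=-17/7
seg 2: a=-5, c=M2/2=93/28, d=(M3−M2)/(6·1)=-31/28, b=Δ2−h2·(2M2+M3)/6=53/14
t_q=7/2 → seg 1, τ=1/2; S=-4+-17/7·τ+-3/14·τ²+33/56·τ³=-2327/448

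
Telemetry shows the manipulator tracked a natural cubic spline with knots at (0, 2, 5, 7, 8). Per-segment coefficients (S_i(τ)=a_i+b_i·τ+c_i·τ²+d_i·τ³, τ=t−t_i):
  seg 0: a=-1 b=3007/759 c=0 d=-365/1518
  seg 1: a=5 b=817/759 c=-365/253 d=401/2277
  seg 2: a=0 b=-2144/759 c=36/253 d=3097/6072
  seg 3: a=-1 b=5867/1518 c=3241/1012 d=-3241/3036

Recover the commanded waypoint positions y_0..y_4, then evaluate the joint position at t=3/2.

y_0 = S_0(0) = a_0 = -1
y_1 = S_1(0) = a_1 = 5
y_2 = S_2(0) = a_2 = 0
y_3 = S_3(0) = a_3 = -1
y_4 = S_3(1) = 5
t_q=3/2 is in segment 0 (τ=3/2); S_0(τ)=16723/4048

y_0=-1 y_1=5 y_2=0 y_3=-1 y_4=5
S(3/2) = 16723/4048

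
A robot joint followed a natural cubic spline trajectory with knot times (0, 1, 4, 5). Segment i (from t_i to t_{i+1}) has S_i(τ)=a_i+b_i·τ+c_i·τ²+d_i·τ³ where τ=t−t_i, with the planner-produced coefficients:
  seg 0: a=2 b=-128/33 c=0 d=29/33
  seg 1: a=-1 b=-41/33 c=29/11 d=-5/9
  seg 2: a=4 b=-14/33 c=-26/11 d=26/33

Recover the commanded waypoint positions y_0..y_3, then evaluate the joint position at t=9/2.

y_0=2 y_1=-1 y_2=4 y_3=2
S(9/2) = 145/44

y_0 = S_0(0) = a_0 = 2
y_1 = S_1(0) = a_1 = -1
y_2 = S_2(0) = a_2 = 4
y_3 = S_2(1) = 2
t_q=9/2 is in segment 2 (τ=1/2); S_2(τ)=145/44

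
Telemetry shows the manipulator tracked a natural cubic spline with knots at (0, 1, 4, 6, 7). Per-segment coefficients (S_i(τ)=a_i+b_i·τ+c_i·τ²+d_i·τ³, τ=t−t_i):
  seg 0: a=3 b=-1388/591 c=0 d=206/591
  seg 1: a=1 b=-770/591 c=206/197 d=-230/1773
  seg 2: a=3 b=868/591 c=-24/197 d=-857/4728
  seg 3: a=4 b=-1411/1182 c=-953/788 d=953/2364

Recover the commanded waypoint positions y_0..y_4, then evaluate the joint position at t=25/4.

y_0=3 y_1=1 y_2=3 y_3=4 y_4=2
S(25/4) = 183183/50432

y_0 = S_0(0) = a_0 = 3
y_1 = S_1(0) = a_1 = 1
y_2 = S_2(0) = a_2 = 3
y_3 = S_3(0) = a_3 = 4
y_4 = S_3(1) = 2
t_q=25/4 is in segment 3 (τ=1/4); S_3(τ)=183183/50432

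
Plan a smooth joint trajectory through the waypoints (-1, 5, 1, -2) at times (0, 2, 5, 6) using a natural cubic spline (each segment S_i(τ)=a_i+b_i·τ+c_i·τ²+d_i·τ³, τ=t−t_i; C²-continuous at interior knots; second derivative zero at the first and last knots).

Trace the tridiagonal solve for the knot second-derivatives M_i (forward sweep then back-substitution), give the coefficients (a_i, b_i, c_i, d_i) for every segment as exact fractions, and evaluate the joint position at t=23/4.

Δ: Δ0=3, Δ1=-4/3, Δ2=-3
row 1: diag=10, rhs=-26; c'=3/10, d'=-13/5
row 2: denom=8−3·3/10=71/10; d'=(-10−3·-13/5)/(71/10)=-22/71
back: M2=-22/71
back: M1=-13/5−3/10·-22/71=-178/71
M: M0=0, M1=-178/71, M2=-22/71, M3=0
seg 0: a=-1, c=M0/2=0, d=(M1−M0)/(6·2)=-89/426, b=Δ0−h0·(2M0+M1)/6=817/213
seg 1: a=5, c=M1/2=-89/71, d=(M2−M1)/(6·3)=26/213, b=Δ1−h1·(2M1+M2)/6=283/213
seg 2: a=1, c=M2/2=-11/71, d=(M3−M2)/(6·1)=11/213, b=Δ2−h2·(2M2+M3)/6=-617/213
t_q=23/4 → seg 2, τ=3/4; S=1+-617/213·τ+-11/71·τ²+11/213·τ³=-5625/4544

  seg 0: a=-1 b=817/213 c=0 d=-89/426
  seg 1: a=5 b=283/213 c=-89/71 d=26/213
  seg 2: a=1 b=-617/213 c=-11/71 d=11/213
S(23/4) = -5625/4544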